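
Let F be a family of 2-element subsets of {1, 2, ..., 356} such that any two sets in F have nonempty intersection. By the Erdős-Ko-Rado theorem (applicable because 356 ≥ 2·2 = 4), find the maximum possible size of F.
max |F| = C(355, 1) = 355

Erdős-Ko-Rado (1961): when n ≥ 2k, max |F| = C(n−1, k−1). The bound is attained by the star {A : i ∈ A} for any fixed i ∈ [n]. Here C(356−1, 2−1) = C(355, 1) = 355.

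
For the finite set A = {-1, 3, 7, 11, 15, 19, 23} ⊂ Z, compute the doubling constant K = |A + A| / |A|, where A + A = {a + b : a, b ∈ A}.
K = |A + A| / |A| = 13/7

Enumerate A + A = {a + b : a, b ∈ A}. With |A| = 7, there are |A|^2 = 49 ordered sum pairs; collecting distinct values, A + A = {-2, 2, 6, 10, 14, 18, 22, 26, 30, 34, 38, 42, 46}, so |A + A| = 13. Thus K = 13/7. Here |A + A| = 2|A| − 1 = 13, the minimum possible — so K = 13/7 is minimal, which holds iff A is an arithmetic progression.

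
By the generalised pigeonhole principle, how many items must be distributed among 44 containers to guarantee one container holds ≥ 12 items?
n = (12 − 1)·44 + 1 = 485

By the generalised pigeonhole principle, to guarantee some box contains ≥ r objects we need more than (r − 1) · k objects total. Threshold: n = (r − 1) · k + 1. With r = 12 and k = 44: n = 11 · 44 + 1 = 484 + 1 = 485. For n = 484 = 11 · 44, we can put exactly 11 objects in every box, avoiding 12 in any single one — so 485 is tight.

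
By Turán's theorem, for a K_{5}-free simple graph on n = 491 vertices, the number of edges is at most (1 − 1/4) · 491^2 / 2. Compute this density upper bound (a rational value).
Turán density bound = (3/4) · 491^2/2 = 723243/8 ≈ 90405.375

Turán's theorem: ex(n, K_{r+1}) is achieved by the complete r-partite Turán graph T(n, r) with parts as balanced as possible, and is at most (1 − 1/r) · n^2/2. For r = 4, n = 491: the density bound is (3/4) · 241081/2 = 723243/8 ≈ 90405.375. The integer-valued extremum is e(T(491, 4)) = 90405, which is strictly less than the density bound 723243/8 since 4 ∤ 491 (the parts of T(491, 4) cannot all be equal).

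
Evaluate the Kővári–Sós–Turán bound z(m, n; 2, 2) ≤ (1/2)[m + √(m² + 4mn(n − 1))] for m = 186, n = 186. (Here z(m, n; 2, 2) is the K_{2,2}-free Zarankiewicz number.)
z(186, 186; 2, 2) ≤ (1/2)[186 + √(186² + 4·186·186·185)] = (1/2)[186 + √25635636] = 2624.5823

Kővári–Sós–Turán: let r_1, ..., r_186 be the row sums and z = Σ r_i the total number of 1s. Each pair of columns can share at most one row with both entries 1 (else a 2×2 all-ones block appears), so Σ_i C(r_i, 2) ≤ C(186, 2) = 17205. By convexity Σ_i C(r_i, 2) ≥ 186·C(z/186, 2) = z(z − 186)/(2·186), giving z² − 186z − 186·186·185 ≤ 0 and hence z ≤ (1/2)[186 + √(34596 + 4·6400260)] = (1/2)[186 + √25635636] ≈ (1/2)(186 + 5063.1646) = 2624.5823.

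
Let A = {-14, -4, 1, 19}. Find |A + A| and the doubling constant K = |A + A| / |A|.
K = |A + A| / |A| = 10/4 = 5/2

Enumerate A + A = {a + b : a, b ∈ A}. With |A| = 4, there are |A|^2 = 16 ordered sum pairs; collecting distinct values, A + A = {-28, -18, -13, -8, -3, 2, 5, 15, 20, 38}, so |A + A| = 10. Thus K = 10/4 = 5/2. For comparison, the minimum possible |A + A| over all 4-element sets is 2·4 − 1 = 7 (so min K = 7/4), attained only by arithmetic progressions.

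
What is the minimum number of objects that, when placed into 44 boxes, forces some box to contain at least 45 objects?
n = (45 − 1)·44 + 1 = 1937

By the generalised pigeonhole principle, to guarantee some box contains ≥ r objects we need more than (r − 1) · k objects total. Threshold: n = (r − 1) · k + 1. With r = 45 and k = 44: n = 44 · 44 + 1 = 1936 + 1 = 1937. For n = 1936 = 44 · 44, we can put exactly 44 objects in every box, avoiding 45 in any single one — so 1937 is tight.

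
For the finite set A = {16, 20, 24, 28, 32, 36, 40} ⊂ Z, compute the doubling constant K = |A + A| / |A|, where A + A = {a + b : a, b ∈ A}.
K = |A + A| / |A| = 13/7

Enumerate A + A = {a + b : a, b ∈ A}. With |A| = 7, there are |A|^2 = 49 ordered sum pairs; collecting distinct values, A + A = {32, 36, 40, 44, 48, 52, 56, 60, 64, 68, 72, 76, 80}, so |A + A| = 13. Thus K = 13/7. Here |A + A| = 2|A| − 1 = 13, the minimum possible — so K = 13/7 is minimal, which holds iff A is an arithmetic progression.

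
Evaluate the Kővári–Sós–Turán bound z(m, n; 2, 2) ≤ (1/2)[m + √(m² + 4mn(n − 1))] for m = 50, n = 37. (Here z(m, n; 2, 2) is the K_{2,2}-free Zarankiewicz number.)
z(50, 37; 2, 2) ≤ (1/2)[50 + √(50² + 4·50·37·36)] = (1/2)[50 + √268900] = 284.2778

Kővári–Sós–Turán: let r_1, ..., r_50 be the row sums and z = Σ r_i the total number of 1s. Each pair of columns can share at most one row with both entries 1 (else a 2×2 all-ones block appears), so Σ_i C(r_i, 2) ≤ C(37, 2) = 666. By convexity Σ_i C(r_i, 2) ≥ 50·C(z/50, 2) = z(z − 50)/(2·50), giving z² − 50z − 50·37·36 ≤ 0 and hence z ≤ (1/2)[50 + √(2500 + 4·66600)] = (1/2)[50 + √268900] ≈ (1/2)(50 + 518.5557) = 284.2778.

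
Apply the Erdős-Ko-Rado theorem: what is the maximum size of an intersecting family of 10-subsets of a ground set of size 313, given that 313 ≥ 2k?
max |F| = C(312, 9) = 68715714220101520

Erdős-Ko-Rado (1961): when n ≥ 2k, max |F| = C(n−1, k−1). The bound is attained by the star {A : i ∈ A} for any fixed i ∈ [n]. Here C(313−1, 10−1) = C(312, 9) = 68715714220101520.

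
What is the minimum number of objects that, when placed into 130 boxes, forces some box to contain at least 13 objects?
n = (13 − 1)·130 + 1 = 1561

By the generalised pigeonhole principle, to guarantee some box contains ≥ r objects we need more than (r − 1) · k objects total. Threshold: n = (r − 1) · k + 1. With r = 13 and k = 130: n = 12 · 130 + 1 = 1560 + 1 = 1561. For n = 1560 = 12 · 130, we can put exactly 12 objects in every box, avoiding 13 in any single one — so 1561 is tight.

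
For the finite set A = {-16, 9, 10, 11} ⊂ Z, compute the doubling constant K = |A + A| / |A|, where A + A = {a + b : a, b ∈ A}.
K = |A + A| / |A| = 9/4

Enumerate A + A = {a + b : a, b ∈ A}. With |A| = 4, there are |A|^2 = 16 ordered sum pairs; collecting distinct values, A + A = {-32, -7, -6, -5, 18, 19, 20, 21, 22}, so |A + A| = 9. Thus K = 9/4. For comparison, the minimum possible |A + A| over all 4-element sets is 2·4 − 1 = 7 (so min K = 7/4), attained only by arithmetic progressions.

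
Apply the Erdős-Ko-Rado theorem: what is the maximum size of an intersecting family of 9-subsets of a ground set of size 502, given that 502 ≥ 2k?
max |F| = C(501, 8) = 93065198550216750

The Erdős-Ko-Rado theorem states: for n ≥ 2k, an intersecting family of k-subsets of an n-element set has size at most C(n − 1, k − 1), with equality for 'star' families {A ⊆ [n] : |A| = k, i ∈ A} (fix an element i). For n = 502, k = 9: C(501, 8) = 93065198550216750.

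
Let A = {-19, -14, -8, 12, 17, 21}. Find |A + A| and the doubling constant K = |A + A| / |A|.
K = |A + A| / |A| = 20/6 = 10/3

Enumerate A + A = {a + b : a, b ∈ A}. With |A| = 6, there are |A|^2 = 36 ordered sum pairs; collecting distinct values, A + A = {-38, -33, -28, -27, -22, -16, -7, -2, 2, 3, 4, 7, 9, 13, 24, 29, 33, 34, 38, 42}, so |A + A| = 20. Thus K = 20/6 = 10/3. For comparison, the minimum possible |A + A| over all 6-element sets is 2·6 − 1 = 11 (so min K = 11/6), attained only by arithmetic progressions.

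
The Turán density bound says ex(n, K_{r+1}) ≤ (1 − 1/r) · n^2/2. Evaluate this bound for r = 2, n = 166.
Turán density bound = (1/2) · 166^2/2 = 6889

Turán's theorem: ex(n, K_{r+1}) is achieved by the complete r-partite Turán graph T(n, r) with parts as balanced as possible, and is at most (1 − 1/r) · n^2/2. For r = 2, n = 166: the density bound is (1/2) · 27556/2 = 6889. Since 2 ∣ 166, the Turán graph T(166, 2) has parts of equal size 83, and its edge count e(T(166, 2)) = 6889 attains the density bound exactly.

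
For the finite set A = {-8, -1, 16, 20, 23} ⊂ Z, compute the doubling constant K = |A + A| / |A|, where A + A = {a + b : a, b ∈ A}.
K = |A + A| / |A| = 14/5

Enumerate A + A = {a + b : a, b ∈ A}. With |A| = 5, there are |A|^2 = 25 ordered sum pairs; collecting distinct values, A + A = {-16, -9, -2, 8, 12, 15, 19, 22, 32, 36, 39, 40, 43, 46}, so |A + A| = 14. Thus K = 14/5. For comparison, the minimum possible |A + A| over all 5-element sets is 2·5 − 1 = 9 (so min K = 9/5), attained only by arithmetic progressions.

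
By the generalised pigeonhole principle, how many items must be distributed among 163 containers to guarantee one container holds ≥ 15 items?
n = (15 − 1)·163 + 1 = 2283

By the generalised pigeonhole principle, to guarantee some box contains ≥ r objects we need more than (r − 1) · k objects total. Threshold: n = (r − 1) · k + 1. With r = 15 and k = 163: n = 14 · 163 + 1 = 2282 + 1 = 2283. For n = 2282 = 14 · 163, we can put exactly 14 objects in every box, avoiding 15 in any single one — so 2283 is tight.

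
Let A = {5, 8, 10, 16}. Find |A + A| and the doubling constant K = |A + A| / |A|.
K = |A + A| / |A| = 10/4 = 5/2

Enumerate A + A = {a + b : a, b ∈ A}. With |A| = 4, there are |A|^2 = 16 ordered sum pairs; collecting distinct values, A + A = {10, 13, 15, 16, 18, 20, 21, 24, 26, 32}, so |A + A| = 10. Thus K = 10/4 = 5/2. For comparison, the minimum possible |A + A| over all 4-element sets is 2·4 − 1 = 7 (so min K = 7/4), attained only by arithmetic progressions.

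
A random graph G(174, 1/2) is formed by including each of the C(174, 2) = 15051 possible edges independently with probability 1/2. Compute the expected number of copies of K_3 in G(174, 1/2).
E[# K_3] = C(174, 3) · (1/2)^C(3, 2) = 862924 / 2^3 = 215731/2 = 107865.5

For each 3-subset S of vertices (there are C(174, 3) = 862924 such S), let X_S = 1 if S induces a K_3 (all C(3, 2) = 3 edges present). Then P(X_S = 1) = (1/2)^3 = 1/8. By linearity of expectation, E[# K_3] = C(174, 3) · (1/2)^3 = 862924 / 8 = 215731/2 = 107865.5.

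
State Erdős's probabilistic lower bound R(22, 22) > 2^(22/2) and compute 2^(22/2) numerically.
2^(22/2) = 2048; so R(22, 22) > 2048

Colour each edge of K_n uniformly at random with red/blue. The expected number of monochromatic K_22 is C(n, 22) · 2 · 2^(−C(22,2)). If C(n, 22) · 2^(1 − C(22,2)) < 1, then with positive probability no monochromatic K_22 exists, so R(22, 22) > n. The standard estimate C(n, 22) ≤ n^22/22! shows this inequality holds whenever n ≤ 2^(22/2) (since 22! · 2^(C(22,2) − 1) > 2^(22^2/2) ≥ n^22). Hence R(22, 22) > 2^(22/2) = 2048.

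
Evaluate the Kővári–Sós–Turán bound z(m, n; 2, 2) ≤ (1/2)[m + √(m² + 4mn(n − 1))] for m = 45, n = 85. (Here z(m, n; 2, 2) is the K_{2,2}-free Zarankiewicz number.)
z(45, 85; 2, 2) ≤ (1/2)[45 + √(45² + 4·45·85·84)] = (1/2)[45 + √1287225] = 589.7797

Kővári–Sós–Turán: let r_1, ..., r_45 be the row sums and z = Σ r_i the total number of 1s. Each pair of columns can share at most one row with both entries 1 (else a 2×2 all-ones block appears), so Σ_i C(r_i, 2) ≤ C(85, 2) = 3570. By convexity Σ_i C(r_i, 2) ≥ 45·C(z/45, 2) = z(z − 45)/(2·45), giving z² − 45z − 45·85·84 ≤ 0 and hence z ≤ (1/2)[45 + √(2025 + 4·321300)] = (1/2)[45 + √1287225] ≈ (1/2)(45 + 1134.5594) = 589.7797.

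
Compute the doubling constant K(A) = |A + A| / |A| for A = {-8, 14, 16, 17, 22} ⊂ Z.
K = |A + A| / |A| = 15/5 = 3

Enumerate A + A = {a + b : a, b ∈ A}. With |A| = 5, there are |A|^2 = 25 ordered sum pairs; collecting distinct values, A + A = {-16, 6, 8, 9, 14, 28, 30, 31, 32, 33, 34, 36, 38, 39, 44}, so |A + A| = 15. Thus K = 15/5 = 3. For comparison, the minimum possible |A + A| over all 5-element sets is 2·5 − 1 = 9 (so min K = 9/5), attained only by arithmetic progressions.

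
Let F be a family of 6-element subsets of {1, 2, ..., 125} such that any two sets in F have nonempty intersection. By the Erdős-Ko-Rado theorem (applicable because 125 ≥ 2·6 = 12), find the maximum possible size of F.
max |F| = C(124, 5) = 225150024

Erdős-Ko-Rado (1961): when n ≥ 2k, max |F| = C(n−1, k−1). The bound is attained by the star {A : i ∈ A} for any fixed i ∈ [n]. Here C(125−1, 6−1) = C(124, 5) = 225150024.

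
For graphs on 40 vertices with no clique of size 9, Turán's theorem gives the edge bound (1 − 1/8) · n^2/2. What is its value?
Turán density bound = (7/8) · 40^2/2 = 700

Turán's theorem: ex(n, K_{r+1}) is achieved by the complete r-partite Turán graph T(n, r) with parts as balanced as possible, and is at most (1 − 1/r) · n^2/2. For r = 8, n = 40: the density bound is (7/8) · 1600/2 = 700. Since 8 ∣ 40, the Turán graph T(40, 8) has parts of equal size 5, and its edge count e(T(40, 8)) = 700 attains the density bound exactly.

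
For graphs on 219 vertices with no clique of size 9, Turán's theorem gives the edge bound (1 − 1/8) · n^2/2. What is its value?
Turán density bound = (7/8) · 219^2/2 = 335727/16 ≈ 20982.9375

Turán's theorem: ex(n, K_{r+1}) is achieved by the complete r-partite Turán graph T(n, r) with parts as balanced as possible, and is at most (1 − 1/r) · n^2/2. For r = 8, n = 219: the density bound is (7/8) · 47961/2 = 335727/16 ≈ 20982.9375. The integer-valued extremum is e(T(219, 8)) = 20982, which is strictly less than the density bound 335727/16 since 8 ∤ 219 (the parts of T(219, 8) cannot all be equal).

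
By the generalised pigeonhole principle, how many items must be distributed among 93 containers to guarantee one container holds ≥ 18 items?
n = (18 − 1)·93 + 1 = 1582

By the generalised pigeonhole principle, to guarantee some box contains ≥ r objects we need more than (r − 1) · k objects total. Threshold: n = (r − 1) · k + 1. With r = 18 and k = 93: n = 17 · 93 + 1 = 1581 + 1 = 1582. For n = 1581 = 17 · 93, we can put exactly 17 objects in every box, avoiding 18 in any single one — so 1582 is tight.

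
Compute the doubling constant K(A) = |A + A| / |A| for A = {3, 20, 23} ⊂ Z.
K = |A + A| / |A| = 6/3 = 2

Enumerate A + A = {a + b : a, b ∈ A}. With |A| = 3, there are |A|^2 = 9 ordered sum pairs; collecting distinct values, A + A = {6, 23, 26, 40, 43, 46}, so |A + A| = 6. Thus K = 6/3 = 2. For comparison, the minimum possible |A + A| over all 3-element sets is 2·3 − 1 = 5 (so min K = 5/3), attained only by arithmetic progressions.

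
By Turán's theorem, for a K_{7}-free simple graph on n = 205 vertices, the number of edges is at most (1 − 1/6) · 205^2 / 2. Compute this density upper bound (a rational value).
Turán density bound = (5/6) · 205^2/2 = 210125/12 ≈ 17510.4167

Turán's theorem: ex(n, K_{r+1}) is achieved by the complete r-partite Turán graph T(n, r) with parts as balanced as possible, and is at most (1 − 1/r) · n^2/2. For r = 6, n = 205: the density bound is (5/6) · 42025/2 = 210125/12 ≈ 17510.4167. The integer-valued extremum is e(T(205, 6)) = 17510, which is strictly less than the density bound 210125/12 since 6 ∤ 205 (the parts of T(205, 6) cannot all be equal).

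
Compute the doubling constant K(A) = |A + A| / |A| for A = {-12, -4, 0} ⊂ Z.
K = |A + A| / |A| = 6/3 = 2

Enumerate A + A = {a + b : a, b ∈ A}. With |A| = 3, there are |A|^2 = 9 ordered sum pairs; collecting distinct values, A + A = {-24, -16, -12, -8, -4, 0}, so |A + A| = 6. Thus K = 6/3 = 2. For comparison, the minimum possible |A + A| over all 3-element sets is 2·3 − 1 = 5 (so min K = 5/3), attained only by arithmetic progressions.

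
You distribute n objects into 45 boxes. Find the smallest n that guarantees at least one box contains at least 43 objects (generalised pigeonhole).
n = (43 − 1)·45 + 1 = 1891

By the generalised pigeonhole principle, to guarantee some box contains ≥ r objects we need more than (r − 1) · k objects total. Threshold: n = (r − 1) · k + 1. With r = 43 and k = 45: n = 42 · 45 + 1 = 1890 + 1 = 1891. For n = 1890 = 42 · 45, we can put exactly 42 objects in every box, avoiding 43 in any single one — so 1891 is tight.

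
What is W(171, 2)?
W(171, 2) = 171 + 1 = 172

A 2-term AP is any pair of integers, so a monochromatic 2-AP exists iff some colour is used at least twice. With 171 colours, the colouring i ↦ i on {1, ..., 171} uses each colour once, avoiding any monochromatic pair, so W(171, 2) > 171. For {1, ..., 172}, pigeonhole forces two integers of the same colour, which form a monochromatic 2-AP. Hence W(171, 2) = 172.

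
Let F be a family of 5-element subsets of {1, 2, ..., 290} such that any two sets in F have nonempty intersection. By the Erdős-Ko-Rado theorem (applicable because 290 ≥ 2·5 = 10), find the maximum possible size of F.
max |F| = C(289, 4) = 284660376

The Erdős-Ko-Rado theorem states: for n ≥ 2k, an intersecting family of k-subsets of an n-element set has size at most C(n − 1, k − 1), with equality for 'star' families {A ⊆ [n] : |A| = k, i ∈ A} (fix an element i). For n = 290, k = 5: C(289, 4) = 284660376.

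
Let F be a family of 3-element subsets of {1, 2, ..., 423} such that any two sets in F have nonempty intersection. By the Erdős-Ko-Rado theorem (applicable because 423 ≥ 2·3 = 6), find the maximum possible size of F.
max |F| = C(422, 2) = 88831

The Erdős-Ko-Rado theorem states: for n ≥ 2k, an intersecting family of k-subsets of an n-element set has size at most C(n − 1, k − 1), with equality for 'star' families {A ⊆ [n] : |A| = k, i ∈ A} (fix an element i). For n = 423, k = 3: C(422, 2) = 88831.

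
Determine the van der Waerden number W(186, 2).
W(186, 2) = 186 + 1 = 187

A 2-term AP is any pair of integers, so a monochromatic 2-AP exists iff some colour is used at least twice. With 186 colours, the colouring i ↦ i on {1, ..., 186} uses each colour once, avoiding any monochromatic pair, so W(186, 2) > 186. For {1, ..., 187}, pigeonhole forces two integers of the same colour, which form a monochromatic 2-AP. Hence W(186, 2) = 187.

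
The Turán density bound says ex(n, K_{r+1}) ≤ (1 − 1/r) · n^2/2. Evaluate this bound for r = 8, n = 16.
Turán density bound = (7/8) · 16^2/2 = 112

Turán's theorem: ex(n, K_{r+1}) is achieved by the complete r-partite Turán graph T(n, r) with parts as balanced as possible, and is at most (1 − 1/r) · n^2/2. For r = 8, n = 16: the density bound is (7/8) · 256/2 = 112. Since 8 ∣ 16, the Turán graph T(16, 8) has parts of equal size 2, and its edge count e(T(16, 8)) = 112 attains the density bound exactly.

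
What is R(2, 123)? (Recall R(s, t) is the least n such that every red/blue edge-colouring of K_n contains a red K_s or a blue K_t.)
R(2, 123) = 123

R(2, k) = k for all k ≥ 2: in a 2-colouring of K_k, either some edge is red (a red K_2) or all edges are blue (a blue K_k). And K_{122} coloured all-blue has no blue K_123, so R(2, 123) > 122. Hence R(2, 123) = 123.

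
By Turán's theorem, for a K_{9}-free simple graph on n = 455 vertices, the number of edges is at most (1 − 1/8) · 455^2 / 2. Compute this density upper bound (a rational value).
Turán density bound = (7/8) · 455^2/2 = 1449175/16 ≈ 90573.4375

Turán's theorem: ex(n, K_{r+1}) is achieved by the complete r-partite Turán graph T(n, r) with parts as balanced as possible, and is at most (1 − 1/r) · n^2/2. For r = 8, n = 455: the density bound is (7/8) · 207025/2 = 1449175/16 ≈ 90573.4375. The integer-valued extremum is e(T(455, 8)) = 90573, which is strictly less than the density bound 1449175/16 since 8 ∤ 455 (the parts of T(455, 8) cannot all be equal).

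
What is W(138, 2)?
W(138, 2) = 138 + 1 = 139

A 2-term AP is any pair of integers, so a monochromatic 2-AP exists iff some colour is used at least twice. With 138 colours, the colouring i ↦ i on {1, ..., 138} uses each colour once, avoiding any monochromatic pair, so W(138, 2) > 138. For {1, ..., 139}, pigeonhole forces two integers of the same colour, which form a monochromatic 2-AP. Hence W(138, 2) = 139.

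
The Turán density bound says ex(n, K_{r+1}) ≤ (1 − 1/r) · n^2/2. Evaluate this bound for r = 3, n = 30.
Turán density bound = (2/3) · 30^2/2 = 300

Turán's theorem: ex(n, K_{r+1}) is achieved by the complete r-partite Turán graph T(n, r) with parts as balanced as possible, and is at most (1 − 1/r) · n^2/2. For r = 3, n = 30: the density bound is (2/3) · 900/2 = 300. Since 3 ∣ 30, the Turán graph T(30, 3) has parts of equal size 10, and its edge count e(T(30, 3)) = 300 attains the density bound exactly.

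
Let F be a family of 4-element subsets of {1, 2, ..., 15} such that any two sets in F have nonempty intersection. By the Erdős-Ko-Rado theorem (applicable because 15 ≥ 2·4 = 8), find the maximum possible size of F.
max |F| = C(14, 3) = 364

The Erdős-Ko-Rado theorem states: for n ≥ 2k, an intersecting family of k-subsets of an n-element set has size at most C(n − 1, k − 1), with equality for 'star' families {A ⊆ [n] : |A| = k, i ∈ A} (fix an element i). For n = 15, k = 4: C(14, 3) = 364.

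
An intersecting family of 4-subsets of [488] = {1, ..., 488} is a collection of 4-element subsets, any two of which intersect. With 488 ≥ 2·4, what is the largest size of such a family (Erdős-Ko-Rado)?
max |F| = C(487, 3) = 19131795

The Erdős-Ko-Rado theorem states: for n ≥ 2k, an intersecting family of k-subsets of an n-element set has size at most C(n − 1, k − 1), with equality for 'star' families {A ⊆ [n] : |A| = k, i ∈ A} (fix an element i). For n = 488, k = 4: C(487, 3) = 19131795.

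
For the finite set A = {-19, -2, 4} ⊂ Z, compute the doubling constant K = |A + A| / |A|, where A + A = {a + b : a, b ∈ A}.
K = |A + A| / |A| = 6/3 = 2

Enumerate A + A = {a + b : a, b ∈ A}. With |A| = 3, there are |A|^2 = 9 ordered sum pairs; collecting distinct values, A + A = {-38, -21, -15, -4, 2, 8}, so |A + A| = 6. Thus K = 6/3 = 2. For comparison, the minimum possible |A + A| over all 3-element sets is 2·3 − 1 = 5 (so min K = 5/3), attained only by arithmetic progressions.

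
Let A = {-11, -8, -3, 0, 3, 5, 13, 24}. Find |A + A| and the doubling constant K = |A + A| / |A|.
K = |A + A| / |A| = 26/8 = 13/4

Enumerate A + A = {a + b : a, b ∈ A}. With |A| = 8, there are |A|^2 = 64 ordered sum pairs; collecting distinct values, A + A = {-22, -19, -16, -14, -11, -8, -6, -5, -3, 0, 2, 3, 5, 6, 8, 10, 13, 16, 18, 21, 24, 26, 27, 29, 37, 48}, so |A + A| = 26. Thus K = 26/8 = 13/4. For comparison, the minimum possible |A + A| over all 8-element sets is 2·8 − 1 = 15 (so min K = 15/8), attained only by arithmetic progressions.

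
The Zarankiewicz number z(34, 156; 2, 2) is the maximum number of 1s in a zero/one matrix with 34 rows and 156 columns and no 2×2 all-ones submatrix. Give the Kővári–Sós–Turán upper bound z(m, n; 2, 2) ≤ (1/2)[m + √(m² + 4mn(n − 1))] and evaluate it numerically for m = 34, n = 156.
z(34, 156; 2, 2) ≤ (1/2)[34 + √(34² + 4·34·156·155)] = (1/2)[34 + √3289636] = 923.8677

Kővári–Sós–Turán: let r_1, ..., r_34 be the row sums and z = Σ r_i the total number of 1s. Each pair of columns can share at most one row with both entries 1 (else a 2×2 all-ones block appears), so Σ_i C(r_i, 2) ≤ C(156, 2) = 12090. By convexity Σ_i C(r_i, 2) ≥ 34·C(z/34, 2) = z(z − 34)/(2·34), giving z² − 34z − 34·156·155 ≤ 0 and hence z ≤ (1/2)[34 + √(1156 + 4·822120)] = (1/2)[34 + √3289636] ≈ (1/2)(34 + 1813.7354) = 923.8677.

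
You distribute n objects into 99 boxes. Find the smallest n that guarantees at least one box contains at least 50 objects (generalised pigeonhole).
n = (50 − 1)·99 + 1 = 4852

By the generalised pigeonhole principle, to guarantee some box contains ≥ r objects we need more than (r − 1) · k objects total. Threshold: n = (r − 1) · k + 1. With r = 50 and k = 99: n = 49 · 99 + 1 = 4851 + 1 = 4852. For n = 4851 = 49 · 99, we can put exactly 49 objects in every box, avoiding 50 in any single one — so 4852 is tight.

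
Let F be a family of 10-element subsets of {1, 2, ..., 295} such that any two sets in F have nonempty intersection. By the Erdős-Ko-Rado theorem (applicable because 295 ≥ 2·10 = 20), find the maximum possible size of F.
max |F| = C(294, 9) = 39963546001186808

The Erdős-Ko-Rado theorem states: for n ≥ 2k, an intersecting family of k-subsets of an n-element set has size at most C(n − 1, k − 1), with equality for 'star' families {A ⊆ [n] : |A| = k, i ∈ A} (fix an element i). For n = 295, k = 10: C(294, 9) = 39963546001186808.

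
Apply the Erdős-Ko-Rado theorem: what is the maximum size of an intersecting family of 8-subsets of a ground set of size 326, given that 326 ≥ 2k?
max |F| = C(325, 7) = 71203595205600

The Erdős-Ko-Rado theorem states: for n ≥ 2k, an intersecting family of k-subsets of an n-element set has size at most C(n − 1, k − 1), with equality for 'star' families {A ⊆ [n] : |A| = k, i ∈ A} (fix an element i). For n = 326, k = 8: C(325, 7) = 71203595205600.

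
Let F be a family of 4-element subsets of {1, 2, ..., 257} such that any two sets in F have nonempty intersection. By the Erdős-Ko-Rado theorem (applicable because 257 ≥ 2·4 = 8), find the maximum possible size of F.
max |F| = C(256, 3) = 2763520

The Erdős-Ko-Rado theorem states: for n ≥ 2k, an intersecting family of k-subsets of an n-element set has size at most C(n − 1, k − 1), with equality for 'star' families {A ⊆ [n] : |A| = k, i ∈ A} (fix an element i). For n = 257, k = 4: C(256, 3) = 2763520.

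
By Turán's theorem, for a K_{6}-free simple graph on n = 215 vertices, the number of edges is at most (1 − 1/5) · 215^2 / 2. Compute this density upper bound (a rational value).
Turán density bound = (4/5) · 215^2/2 = 18490

Turán's theorem: ex(n, K_{r+1}) is achieved by the complete r-partite Turán graph T(n, r) with parts as balanced as possible, and is at most (1 − 1/r) · n^2/2. For r = 5, n = 215: the density bound is (4/5) · 46225/2 = 18490. Since 5 ∣ 215, the Turán graph T(215, 5) has parts of equal size 43, and its edge count e(T(215, 5)) = 18490 attains the density bound exactly.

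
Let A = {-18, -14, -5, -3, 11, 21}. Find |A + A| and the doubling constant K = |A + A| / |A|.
K = |A + A| / |A| = 21/6 = 7/2

Enumerate A + A = {a + b : a, b ∈ A}. With |A| = 6, there are |A|^2 = 36 ordered sum pairs; collecting distinct values, A + A = {-36, -32, -28, -23, -21, -19, -17, -10, -8, -7, -6, -3, 3, 6, 7, 8, 16, 18, 22, 32, 42}, so |A + A| = 21. Thus K = 21/6 = 7/2. For comparison, the minimum possible |A + A| over all 6-element sets is 2·6 − 1 = 11 (so min K = 11/6), attained only by arithmetic progressions.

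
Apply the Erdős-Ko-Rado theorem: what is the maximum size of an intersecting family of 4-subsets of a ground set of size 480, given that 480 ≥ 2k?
max |F| = C(479, 3) = 18202479

The Erdős-Ko-Rado theorem states: for n ≥ 2k, an intersecting family of k-subsets of an n-element set has size at most C(n − 1, k − 1), with equality for 'star' families {A ⊆ [n] : |A| = k, i ∈ A} (fix an element i). For n = 480, k = 4: C(479, 3) = 18202479.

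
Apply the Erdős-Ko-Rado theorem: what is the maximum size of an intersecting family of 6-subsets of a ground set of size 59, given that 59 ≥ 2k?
max |F| = C(58, 5) = 4582116

Erdős-Ko-Rado (1961): when n ≥ 2k, max |F| = C(n−1, k−1). The bound is attained by the star {A : i ∈ A} for any fixed i ∈ [n]. Here C(59−1, 6−1) = C(58, 5) = 4582116.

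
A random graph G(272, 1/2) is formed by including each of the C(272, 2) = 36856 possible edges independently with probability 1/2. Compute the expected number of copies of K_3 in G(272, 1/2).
E[# K_3] = C(272, 3) · (1/2)^C(3, 2) = 3317040 / 2^3 = 414630

For each 3-subset S of vertices (there are C(272, 3) = 3317040 such S), let X_S = 1 if S induces a K_3 (all C(3, 2) = 3 edges present). Then P(X_S = 1) = (1/2)^3 = 1/8. By linearity of expectation, E[# K_3] = C(272, 3) · (1/2)^3 = 3317040 / 8 = 414630.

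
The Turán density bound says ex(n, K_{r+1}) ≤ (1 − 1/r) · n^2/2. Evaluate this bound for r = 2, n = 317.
Turán density bound = (1/2) · 317^2/2 = 100489/4 ≈ 25122.25

Turán's theorem: ex(n, K_{r+1}) is achieved by the complete r-partite Turán graph T(n, r) with parts as balanced as possible, and is at most (1 − 1/r) · n^2/2. For r = 2, n = 317: the density bound is (1/2) · 100489/2 = 100489/4 ≈ 25122.25. The integer-valued extremum is e(T(317, 2)) = 25122, which is strictly less than the density bound 100489/4 since 2 ∤ 317 (the parts of T(317, 2) cannot all be equal).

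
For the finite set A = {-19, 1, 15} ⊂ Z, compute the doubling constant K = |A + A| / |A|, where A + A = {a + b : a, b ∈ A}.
K = |A + A| / |A| = 6/3 = 2

Enumerate A + A = {a + b : a, b ∈ A}. With |A| = 3, there are |A|^2 = 9 ordered sum pairs; collecting distinct values, A + A = {-38, -18, -4, 2, 16, 30}, so |A + A| = 6. Thus K = 6/3 = 2. For comparison, the minimum possible |A + A| over all 3-element sets is 2·3 − 1 = 5 (so min K = 5/3), attained only by arithmetic progressions.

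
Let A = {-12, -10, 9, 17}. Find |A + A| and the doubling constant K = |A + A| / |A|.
K = |A + A| / |A| = 10/4 = 5/2

Enumerate A + A = {a + b : a, b ∈ A}. With |A| = 4, there are |A|^2 = 16 ordered sum pairs; collecting distinct values, A + A = {-24, -22, -20, -3, -1, 5, 7, 18, 26, 34}, so |A + A| = 10. Thus K = 10/4 = 5/2. For comparison, the minimum possible |A + A| over all 4-element sets is 2·4 − 1 = 7 (so min K = 7/4), attained only by arithmetic progressions.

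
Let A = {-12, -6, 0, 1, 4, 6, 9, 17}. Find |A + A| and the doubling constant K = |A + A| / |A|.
K = |A + A| / |A| = 30/8 = 15/4

Enumerate A + A = {a + b : a, b ∈ A}. With |A| = 8, there are |A|^2 = 64 ordered sum pairs; collecting distinct values, A + A = {-24, -18, -12, -11, -8, -6, -5, -3, -2, 0, 1, 2, 3, 4, 5, 6, 7, 8, 9, 10, 11, 12, 13, 15, 17, 18, 21, 23, 26, 34}, so |A + A| = 30. Thus K = 30/8 = 15/4. For comparison, the minimum possible |A + A| over all 8-element sets is 2·8 − 1 = 15 (so min K = 15/8), attained only by arithmetic progressions.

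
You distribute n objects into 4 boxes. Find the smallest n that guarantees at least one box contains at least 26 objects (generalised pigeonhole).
n = (26 − 1)·4 + 1 = 101

By the generalised pigeonhole principle, to guarantee some box contains ≥ r objects we need more than (r − 1) · k objects total. Threshold: n = (r − 1) · k + 1. With r = 26 and k = 4: n = 25 · 4 + 1 = 100 + 1 = 101. For n = 100 = 25 · 4, we can put exactly 25 objects in every box, avoiding 26 in any single one — so 101 is tight.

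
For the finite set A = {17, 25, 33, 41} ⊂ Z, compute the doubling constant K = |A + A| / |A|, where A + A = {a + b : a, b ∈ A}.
K = |A + A| / |A| = 7/4

Enumerate A + A = {a + b : a, b ∈ A}. With |A| = 4, there are |A|^2 = 16 ordered sum pairs; collecting distinct values, A + A = {34, 42, 50, 58, 66, 74, 82}, so |A + A| = 7. Thus K = 7/4. Here |A + A| = 2|A| − 1 = 7, the minimum possible — so K = 7/4 is minimal, which holds iff A is an arithmetic progression.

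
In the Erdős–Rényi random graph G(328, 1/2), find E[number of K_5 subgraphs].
E[# K_5] = C(328, 5) · (1/2)^C(5, 2) = 30682187640 / 2^10 = 3835273455/128 = 29963073.8671875

For each 5-subset S of vertices (there are C(328, 5) = 30682187640 such S), let X_S = 1 if S induces a K_5 (all C(5, 2) = 10 edges present). Then P(X_S = 1) = (1/2)^10 = 1/1024. By linearity of expectation, E[# K_5] = C(328, 5) · (1/2)^10 = 30682187640 / 1024 = 3835273455/128 = 29963073.8671875.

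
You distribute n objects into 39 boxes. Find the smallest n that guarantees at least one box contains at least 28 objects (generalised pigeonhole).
n = (28 − 1)·39 + 1 = 1054

By the generalised pigeonhole principle, to guarantee some box contains ≥ r objects we need more than (r − 1) · k objects total. Threshold: n = (r − 1) · k + 1. With r = 28 and k = 39: n = 27 · 39 + 1 = 1053 + 1 = 1054. For n = 1053 = 27 · 39, we can put exactly 27 objects in every box, avoiding 28 in any single one — so 1054 is tight.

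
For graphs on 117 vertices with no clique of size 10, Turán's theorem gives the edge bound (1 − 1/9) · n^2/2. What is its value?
Turán density bound = (8/9) · 117^2/2 = 6084

Turán's theorem: ex(n, K_{r+1}) is achieved by the complete r-partite Turán graph T(n, r) with parts as balanced as possible, and is at most (1 − 1/r) · n^2/2. For r = 9, n = 117: the density bound is (8/9) · 13689/2 = 6084. Since 9 ∣ 117, the Turán graph T(117, 9) has parts of equal size 13, and its edge count e(T(117, 9)) = 6084 attains the density bound exactly.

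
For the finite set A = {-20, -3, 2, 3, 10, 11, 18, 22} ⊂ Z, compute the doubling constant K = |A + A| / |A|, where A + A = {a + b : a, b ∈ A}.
K = |A + A| / |A| = 33/8

Enumerate A + A = {a + b : a, b ∈ A}. With |A| = 8, there are |A|^2 = 64 ordered sum pairs; collecting distinct values, A + A = {-40, -23, -18, -17, -10, -9, -6, -2, -1, 0, 2, 4, 5, 6, 7, 8, 12, 13, 14, 15, 19, 20, 21, 22, 24, 25, 28, 29, 32, 33, 36, 40, 44}, so |A + A| = 33. Thus K = 33/8. For comparison, the minimum possible |A + A| over all 8-element sets is 2·8 − 1 = 15 (so min K = 15/8), attained only by arithmetic progressions.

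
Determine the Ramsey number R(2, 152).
R(2, 152) = 152

R(2, k) = k for all k ≥ 2: in a 2-colouring of K_k, either some edge is red (a red K_2) or all edges are blue (a blue K_k). And K_{151} coloured all-blue has no blue K_152, so R(2, 152) > 151. Hence R(2, 152) = 152.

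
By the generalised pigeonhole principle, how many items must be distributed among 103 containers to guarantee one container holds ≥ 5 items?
n = (5 − 1)·103 + 1 = 413

By the generalised pigeonhole principle, to guarantee some box contains ≥ r objects we need more than (r − 1) · k objects total. Threshold: n = (r − 1) · k + 1. With r = 5 and k = 103: n = 4 · 103 + 1 = 412 + 1 = 413. For n = 412 = 4 · 103, we can put exactly 4 objects in every box, avoiding 5 in any single one — so 413 is tight.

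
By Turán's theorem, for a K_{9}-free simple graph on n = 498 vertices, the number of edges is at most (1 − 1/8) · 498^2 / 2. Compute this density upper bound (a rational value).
Turán density bound = (7/8) · 498^2/2 = 434007/4 ≈ 108501.75

Turán's theorem: ex(n, K_{r+1}) is achieved by the complete r-partite Turán graph T(n, r) with parts as balanced as possible, and is at most (1 − 1/r) · n^2/2. For r = 8, n = 498: the density bound is (7/8) · 248004/2 = 434007/4 ≈ 108501.75. The integer-valued extremum is e(T(498, 8)) = 108501, which is strictly less than the density bound 434007/4 since 8 ∤ 498 (the parts of T(498, 8) cannot all be equal).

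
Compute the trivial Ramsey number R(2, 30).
R(2, 30) = 30

R(2, k) = k for all k ≥ 2: in a 2-colouring of K_k, either some edge is red (a red K_2) or all edges are blue (a blue K_k). And K_{29} coloured all-blue has no blue K_30, so R(2, 30) > 29. Hence R(2, 30) = 30.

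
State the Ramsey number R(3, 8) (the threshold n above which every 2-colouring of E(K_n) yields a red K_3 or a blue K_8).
R(3, 8) = 28

Lower bound: an explicit 2-colouring of K_{27} (typically a Paley-type or other structured construction) avoids a red K_3 and a blue K_8, showing R(3, 8) > 27.
Upper bound: the simple Erdős–Szekeres recurrence only gives R(3, 8) ≤ 31; the tight bound R(3, 8) ≤ 28 requires a sharper case analysis (or computer search) of 2-colourings of K_{28}.
Hence R(3, 8) = 28.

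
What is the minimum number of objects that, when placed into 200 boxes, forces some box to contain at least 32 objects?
n = (32 − 1)·200 + 1 = 6201

By the generalised pigeonhole principle, to guarantee some box contains ≥ r objects we need more than (r − 1) · k objects total. Threshold: n = (r − 1) · k + 1. With r = 32 and k = 200: n = 31 · 200 + 1 = 6200 + 1 = 6201. For n = 6200 = 31 · 200, we can put exactly 31 objects in every box, avoiding 32 in any single one — so 6201 is tight.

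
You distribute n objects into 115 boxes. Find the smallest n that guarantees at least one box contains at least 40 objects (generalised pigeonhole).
n = (40 − 1)·115 + 1 = 4486

By the generalised pigeonhole principle, to guarantee some box contains ≥ r objects we need more than (r − 1) · k objects total. Threshold: n = (r − 1) · k + 1. With r = 40 and k = 115: n = 39 · 115 + 1 = 4485 + 1 = 4486. For n = 4485 = 39 · 115, we can put exactly 39 objects in every box, avoiding 40 in any single one — so 4486 is tight.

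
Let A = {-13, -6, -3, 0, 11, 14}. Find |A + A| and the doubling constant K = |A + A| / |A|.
K = |A + A| / |A| = 18/6 = 3

Enumerate A + A = {a + b : a, b ∈ A}. With |A| = 6, there are |A|^2 = 36 ordered sum pairs; collecting distinct values, A + A = {-26, -19, -16, -13, -12, -9, -6, -3, -2, 0, 1, 5, 8, 11, 14, 22, 25, 28}, so |A + A| = 18. Thus K = 18/6 = 3. For comparison, the minimum possible |A + A| over all 6-element sets is 2·6 − 1 = 11 (so min K = 11/6), attained only by arithmetic progressions.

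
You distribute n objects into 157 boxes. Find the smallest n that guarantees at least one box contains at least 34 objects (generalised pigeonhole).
n = (34 − 1)·157 + 1 = 5182

By the generalised pigeonhole principle, to guarantee some box contains ≥ r objects we need more than (r − 1) · k objects total. Threshold: n = (r − 1) · k + 1. With r = 34 and k = 157: n = 33 · 157 + 1 = 5181 + 1 = 5182. For n = 5181 = 33 · 157, we can put exactly 33 objects in every box, avoiding 34 in any single one — so 5182 is tight.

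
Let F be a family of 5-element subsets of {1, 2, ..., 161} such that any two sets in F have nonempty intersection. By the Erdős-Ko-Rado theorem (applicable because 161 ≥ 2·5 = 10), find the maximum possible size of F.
max |F| = C(160, 4) = 26294360

Erdős-Ko-Rado (1961): when n ≥ 2k, max |F| = C(n−1, k−1). The bound is attained by the star {A : i ∈ A} for any fixed i ∈ [n]. Here C(161−1, 5−1) = C(160, 4) = 26294360.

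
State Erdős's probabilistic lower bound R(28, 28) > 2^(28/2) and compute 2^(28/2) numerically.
2^(28/2) = 16384; so R(28, 28) > 16384

Colour each edge of K_n uniformly at random with red/blue. The expected number of monochromatic K_28 is C(n, 28) · 2 · 2^(−C(28,2)). If C(n, 28) · 2^(1 − C(28,2)) < 1, then with positive probability no monochromatic K_28 exists, so R(28, 28) > n. The standard estimate C(n, 28) ≤ n^28/28! shows this inequality holds whenever n ≤ 2^(28/2) (since 28! · 2^(C(28,2) − 1) > 2^(28^2/2) ≥ n^28). Hence R(28, 28) > 2^(28/2) = 16384.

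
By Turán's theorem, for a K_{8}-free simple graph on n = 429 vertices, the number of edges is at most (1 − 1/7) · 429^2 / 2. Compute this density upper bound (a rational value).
Turán density bound = (6/7) · 429^2/2 = 552123/7 ≈ 78874.7143

Turán's theorem: ex(n, K_{r+1}) is achieved by the complete r-partite Turán graph T(n, r) with parts as balanced as possible, and is at most (1 − 1/r) · n^2/2. For r = 7, n = 429: the density bound is (6/7) · 184041/2 = 552123/7 ≈ 78874.7143. The integer-valued extremum is e(T(429, 7)) = 78874, which is strictly less than the density bound 552123/7 since 7 ∤ 429 (the parts of T(429, 7) cannot all be equal).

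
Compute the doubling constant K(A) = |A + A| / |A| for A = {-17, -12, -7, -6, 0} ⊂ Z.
K = |A + A| / |A| = 13/5

Enumerate A + A = {a + b : a, b ∈ A}. With |A| = 5, there are |A|^2 = 25 ordered sum pairs; collecting distinct values, A + A = {-34, -29, -24, -23, -19, -18, -17, -14, -13, -12, -7, -6, 0}, so |A + A| = 13. Thus K = 13/5. For comparison, the minimum possible |A + A| over all 5-element sets is 2·5 − 1 = 9 (so min K = 9/5), attained only by arithmetic progressions.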